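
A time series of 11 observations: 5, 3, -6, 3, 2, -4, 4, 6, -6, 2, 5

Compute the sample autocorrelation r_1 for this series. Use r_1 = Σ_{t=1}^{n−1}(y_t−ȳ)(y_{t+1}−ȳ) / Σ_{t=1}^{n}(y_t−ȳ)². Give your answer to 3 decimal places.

Mean ȳ = (5 + 3 − 6 + 3 + 2 − 4 + 4 + 6 − 6 + 2 + 5)/11 = 1.2727
Numerator Σ_{t=1}^{10}(y_t−ȳ)(y_{t+1}−ȳ) = -59.7107
Denominator Σ(y_t−ȳ)² = 198.1818
r_1 = -59.7107 / 198.1818 = -0.301

-0.301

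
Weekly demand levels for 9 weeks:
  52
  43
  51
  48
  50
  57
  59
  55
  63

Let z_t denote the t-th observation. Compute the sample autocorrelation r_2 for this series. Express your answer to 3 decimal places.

Mean z̄ = (52 + 43 + 51 + 48 + 50 + 57 + 59 + 55 + 63)/9 = 53.1111
Numerator Σ_{t=1}^{7}(z_t−z̄)(z_{t+2}−z̄) = 87.9753
Denominator Σ(z_t−z̄)² = 294.8889
r_2 = 87.9753 / 294.8889 = 0.298

0.298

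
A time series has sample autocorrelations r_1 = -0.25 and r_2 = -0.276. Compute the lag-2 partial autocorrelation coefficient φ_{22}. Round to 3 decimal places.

φ_{22} = (r_2 − r_1²) / (1 − r_1²)
r_1² = (-0.25)² = 0.0625
Numerator = -0.276 − 0.0625 = -0.3385; denominator = 1 − 0.0625 = 0.9375
φ_{22} = -0.3385 / 0.9375 = -0.361

-0.361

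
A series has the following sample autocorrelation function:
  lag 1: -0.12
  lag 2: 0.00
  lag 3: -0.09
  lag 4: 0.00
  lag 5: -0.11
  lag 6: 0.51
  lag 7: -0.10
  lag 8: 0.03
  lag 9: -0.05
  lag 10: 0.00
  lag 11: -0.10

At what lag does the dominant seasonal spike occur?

The largest autocorrelation is r_6 = 0.51; the remaining lags stay at or below 0.03.
The dominant spike at lag 6 indicates a seasonal period of 6.

6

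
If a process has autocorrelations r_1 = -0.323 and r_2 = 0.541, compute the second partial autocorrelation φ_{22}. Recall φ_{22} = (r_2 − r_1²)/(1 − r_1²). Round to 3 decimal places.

0.488

φ_{22} = (r_2 − r_1²) / (1 − r_1²)
r_1² = (-0.323)² = 0.104329
Numerator = 0.541 − 0.1043 = 0.4367; denominator = 1 − 0.1043 = 0.8957
φ_{22} = 0.4367 / 0.8957 = 0.488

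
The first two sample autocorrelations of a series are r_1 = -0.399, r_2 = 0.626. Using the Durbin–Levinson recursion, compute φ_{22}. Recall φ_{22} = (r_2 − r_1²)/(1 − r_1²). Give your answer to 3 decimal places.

0.555

φ_{22} = (r_2 − r_1²) / (1 − r_1²)
r_1² = (-0.399)² = 0.159201
Numerator = 0.626 − 0.1592 = 0.4668; denominator = 1 − 0.1592 = 0.8408
φ_{22} = 0.4668 / 0.8408 = 0.555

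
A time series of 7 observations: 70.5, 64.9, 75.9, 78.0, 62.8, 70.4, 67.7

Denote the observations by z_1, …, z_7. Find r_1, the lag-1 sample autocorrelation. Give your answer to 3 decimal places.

Mean z̄ = (70.5 + 64.9 + 75.9 + 78.0 + 62.8 + 70.4 + 67.7)/7 = 70.0286
Deviations from mean: 0.4714, -5.1286, 5.8714, 7.9714, -7.2286, 0.3714, -2.3286
Σ(z_t−z̄)(z_{t+1}−z̄) = (-2.4178) + (-30.1120) + (46.8037) + (-57.6220) + (-2.6849) + (-0.8649) = -46.8980
Denominator Σ(z_t−z̄)² = 182.3543
r_1 = -46.8980 / 182.3543 = -0.257

-0.257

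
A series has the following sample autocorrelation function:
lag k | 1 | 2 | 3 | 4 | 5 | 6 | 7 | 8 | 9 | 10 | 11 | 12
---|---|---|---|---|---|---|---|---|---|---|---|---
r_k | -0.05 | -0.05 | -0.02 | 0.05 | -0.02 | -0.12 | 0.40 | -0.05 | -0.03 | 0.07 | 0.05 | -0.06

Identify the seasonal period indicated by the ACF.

7

The largest autocorrelation is r_7 = 0.40; the remaining lags stay at or below 0.07.
The dominant spike at lag 7 indicates a seasonal period of 7.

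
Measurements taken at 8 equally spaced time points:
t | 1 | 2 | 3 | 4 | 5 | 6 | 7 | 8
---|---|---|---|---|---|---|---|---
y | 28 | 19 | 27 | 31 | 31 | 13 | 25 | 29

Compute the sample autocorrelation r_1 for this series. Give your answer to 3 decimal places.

Mean ȳ = (28 + 19 + 27 + 31 + 31 + 13 + 25 + 29)/8 = 25.3750
Σ(y_t−ȳ)(y_{t+1}−ȳ) = (-16.7344) + (-10.3594) + (9.1406) + (31.6406) + (-69.6094) + (4.6406) + (-1.3594) = -52.6406
Denominator Σ(y_t−ȳ)² = 279.8750
r_1 = -52.6406 / 279.8750 = -0.188

-0.188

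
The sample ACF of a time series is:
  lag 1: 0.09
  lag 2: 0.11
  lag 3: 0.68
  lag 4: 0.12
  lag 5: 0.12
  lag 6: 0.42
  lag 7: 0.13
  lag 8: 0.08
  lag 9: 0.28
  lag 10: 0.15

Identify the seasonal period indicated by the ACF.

The largest autocorrelation is r_3 = 0.68, with weaker echoes at lags 6 (0.42) and 9 (0.28); the remaining lags stay at or below 0.15.
The dominant spike at lag 3 indicates a seasonal period of 3.

3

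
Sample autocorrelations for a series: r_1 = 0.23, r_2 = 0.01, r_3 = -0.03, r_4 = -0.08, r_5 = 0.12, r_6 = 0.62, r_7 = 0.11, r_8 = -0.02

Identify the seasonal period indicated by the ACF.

6

The largest autocorrelation is r_6 = 0.62; the remaining lags stay at or below 0.23. The elevated value at lag 1 (0.23), dropping to 0.01 at lag 2, reflects decaying short-term dependence rather than seasonality.
The dominant spike at lag 6 indicates a seasonal period of 6.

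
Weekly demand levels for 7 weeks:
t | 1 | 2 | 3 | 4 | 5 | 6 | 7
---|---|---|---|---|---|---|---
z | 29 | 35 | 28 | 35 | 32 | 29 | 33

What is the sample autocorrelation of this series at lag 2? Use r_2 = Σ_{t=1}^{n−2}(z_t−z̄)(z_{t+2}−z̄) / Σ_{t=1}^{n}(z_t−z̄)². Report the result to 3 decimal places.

0.217

Mean z̄ = (29 + 35 + 28 + 35 + 32 + 29 + 33)/7 = 31.5714
Deviations from mean: -2.5714, 3.4286, -3.5714, 3.4286, 0.4286, -2.5714, 1.4286
Σ(z_t−z̄)(z_{t+2}−z̄) = (9.1837) + (11.7551) + (-1.5306) + (-8.8163) + (0.6122) = 11.2041
Denominator Σ(z_t−z̄)² = 51.7143
r_2 = 11.2041 / 51.7143 = 0.217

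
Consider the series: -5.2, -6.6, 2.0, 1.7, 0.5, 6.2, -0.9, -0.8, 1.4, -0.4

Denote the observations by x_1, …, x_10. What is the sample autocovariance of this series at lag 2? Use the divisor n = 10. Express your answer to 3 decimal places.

Mean x̄ = (-5.2 − 6.6 + 2.0 + 1.7 + 0.5 + 6.2 − 0.9 − 0.8 + 1.4 − 0.4)/10 = -0.2100
Σ_{t=1}^{8}(x_t−x̄)(x_{t+2}−x̄) = -14.6912
γ_2 = -14.6912 / 10 = -1.469

-1.469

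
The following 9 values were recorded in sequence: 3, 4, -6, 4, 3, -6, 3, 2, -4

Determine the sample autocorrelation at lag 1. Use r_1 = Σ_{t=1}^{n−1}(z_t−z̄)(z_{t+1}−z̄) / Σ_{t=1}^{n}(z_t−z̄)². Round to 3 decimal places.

Mean z̄ = (3 + 4 − 6 + 4 + 3 − 6 + 3 + 2 − 4)/9 = 0.3333
Numerator Σ_{t=1}^{8}(z_t−z̄)(z_{t+1}−z̄) = -63.4444
Denominator Σ(z_t−z̄)² = 150.0000
r_1 = -63.4444 / 150.0000 = -0.423

-0.423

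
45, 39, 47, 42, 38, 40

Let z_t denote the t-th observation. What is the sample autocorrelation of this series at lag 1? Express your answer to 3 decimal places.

-0.260

Mean z̄ = (45 + 39 + 47 + 42 + 38 + 40)/6 = 41.8333
Σ(z_t−z̄)(z_{t+1}−z̄) = (-8.9722) + (-14.6389) + (0.8611) + (-0.6389) + (7.0278) = -16.3611
Denominator Σ(z_t−z̄)² = 62.8333
r_1 = -16.3611 / 62.8333 = -0.260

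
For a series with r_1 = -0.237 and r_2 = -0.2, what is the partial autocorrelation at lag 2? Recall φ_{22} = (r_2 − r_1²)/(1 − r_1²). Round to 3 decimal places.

φ_{22} = (r_2 − r_1²) / (1 − r_1²)
r_1² = (-0.237)² = 0.056169
Numerator = -0.2 − 0.0562 = -0.2562; denominator = 1 − 0.0562 = 0.9438
φ_{22} = -0.2562 / 0.9438 = -0.271

-0.271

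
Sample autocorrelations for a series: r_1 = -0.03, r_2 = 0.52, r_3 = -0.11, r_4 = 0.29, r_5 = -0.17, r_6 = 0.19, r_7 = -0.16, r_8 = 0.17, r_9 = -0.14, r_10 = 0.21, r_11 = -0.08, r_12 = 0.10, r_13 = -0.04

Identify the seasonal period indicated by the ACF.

The largest autocorrelation is r_2 = 0.52, with weaker echoes at lags 4 (0.29), 6 (0.19), 8 (0.17) and 10 (0.21); the remaining lags stay at or below 0.10.
The dominant spike at lag 2 indicates a seasonal period of 2.

2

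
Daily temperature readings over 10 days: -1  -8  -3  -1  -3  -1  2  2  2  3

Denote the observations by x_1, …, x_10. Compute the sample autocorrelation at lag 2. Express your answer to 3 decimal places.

Mean x̄ = (-1 − 8 − 3 − 1 − 3 − 1 + 2 + 2 + 2 + 3)/10 = -0.8000
Numerator Σ_{t=1}^{8}(x_t−x̄)(x_{t+2}−x̄) = 18.5200
Denominator Σ(x_t−x̄)² = 99.6000
r_2 = 18.5200 / 99.6000 = 0.186

0.186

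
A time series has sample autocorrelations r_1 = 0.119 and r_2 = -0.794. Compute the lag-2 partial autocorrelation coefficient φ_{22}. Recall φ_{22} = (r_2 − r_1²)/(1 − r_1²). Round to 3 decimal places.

-0.820

φ_{22} = (r_2 − r_1²) / (1 − r_1²)
r_1² = (0.119)² = 0.014161
Numerator = -0.794 − 0.0142 = -0.8082; denominator = 1 − 0.0142 = 0.9858
φ_{22} = -0.8082 / 0.9858 = -0.820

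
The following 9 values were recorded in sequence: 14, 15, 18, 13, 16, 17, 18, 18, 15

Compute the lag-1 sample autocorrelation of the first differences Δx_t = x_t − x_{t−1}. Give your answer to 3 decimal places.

First differences Δx: 1, 3, -5, 3, 1, 1, 0, -3
Mean of differences = 0.1250
Numerator Σ(Δx_t−Δx̄)(Δx_{t+1}−Δx̄) = -23.3906
Denominator Σ(Δx_t−Δx̄)² = 54.8750
r_1(Δx) = -23.3906 / 54.8750 = -0.426

-0.426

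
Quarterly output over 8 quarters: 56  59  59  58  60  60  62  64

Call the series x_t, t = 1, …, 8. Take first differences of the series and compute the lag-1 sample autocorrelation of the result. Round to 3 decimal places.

First differences Δx: 3, 0, -1, 2, 0, 2, 2
Mean of differences = 1.1429
Numerator Σ(Δx_t−Δx̄)(Δx_{t+1}−Δx̄) = -2.7347
Denominator Σ(Δx_t−Δx̄)² = 12.8571
r_1(Δx) = -2.7347 / 12.8571 = -0.213

-0.213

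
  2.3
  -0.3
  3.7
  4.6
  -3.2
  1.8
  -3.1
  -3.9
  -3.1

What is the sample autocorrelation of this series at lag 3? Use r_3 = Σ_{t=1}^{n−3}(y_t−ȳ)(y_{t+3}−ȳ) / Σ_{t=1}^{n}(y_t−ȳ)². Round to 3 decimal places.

Mean ȳ = (2.3 − 0.3 + 3.7 + 4.6 − 3.2 + 1.8 − 3.1 − 3.9 − 3.1)/9 = -0.1333
Numerator Σ_{t=1}^{6}(y_t−ȳ)(y_{t+3}−ȳ) = 11.2133
Denominator Σ(y_t−ȳ)² = 87.9800
r_3 = 11.2133 / 87.9800 = 0.127

0.127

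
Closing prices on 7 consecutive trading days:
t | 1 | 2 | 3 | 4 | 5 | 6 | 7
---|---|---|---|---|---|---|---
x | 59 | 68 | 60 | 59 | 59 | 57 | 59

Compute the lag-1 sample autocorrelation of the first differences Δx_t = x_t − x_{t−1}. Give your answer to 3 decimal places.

First differences Δx: 9, -8, -1, 0, -2, 2
Mean of differences = 0.0000
Numerator Σ(Δx_t−Δx̄)(Δx_{t+1}−Δx̄) = -68.0000
Denominator Σ(Δx_t−Δx̄)² = 154.0000
r_1(Δx) = -68.0000 / 154.0000 = -0.442

-0.442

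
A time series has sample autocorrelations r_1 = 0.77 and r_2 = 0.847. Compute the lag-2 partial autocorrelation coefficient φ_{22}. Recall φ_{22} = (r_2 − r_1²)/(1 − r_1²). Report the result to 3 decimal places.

0.624

φ_{22} = (r_2 − r_1²) / (1 − r_1²)
r_1² = (0.77)² = 0.5929
Numerator = 0.847 − 0.5929 = 0.2541; denominator = 1 − 0.5929 = 0.4071
φ_{22} = 0.2541 / 0.4071 = 0.624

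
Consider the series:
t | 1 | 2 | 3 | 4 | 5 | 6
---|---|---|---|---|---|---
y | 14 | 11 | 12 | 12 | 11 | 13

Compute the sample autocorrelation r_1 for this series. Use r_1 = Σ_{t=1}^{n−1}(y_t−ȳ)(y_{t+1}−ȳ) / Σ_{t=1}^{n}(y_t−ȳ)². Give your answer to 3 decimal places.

Mean ȳ = (14 + 11 + 12 + 12 + 11 + 13)/6 = 12.1667
Deviations from mean: 1.8333, -1.1667, -0.1667, -0.1667, -1.1667, 0.8333
Numerator Σ_{t=1}^{5}(y_t−ȳ)(y_{t+1}−ȳ) = -2.6944
Denominator Σ(y_t−ȳ)² = 6.8333
r_1 = -2.6944 / 6.8333 = -0.394

-0.394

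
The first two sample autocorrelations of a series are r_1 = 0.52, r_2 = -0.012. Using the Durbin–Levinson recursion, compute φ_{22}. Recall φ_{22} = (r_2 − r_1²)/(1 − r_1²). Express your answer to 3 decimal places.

-0.387

φ_{22} = (r_2 − r_1²) / (1 − r_1²)
r_1² = (0.52)² = 0.2704
Numerator = -0.012 − 0.2704 = -0.2824; denominator = 1 − 0.2704 = 0.7296
φ_{22} = -0.2824 / 0.7296 = -0.387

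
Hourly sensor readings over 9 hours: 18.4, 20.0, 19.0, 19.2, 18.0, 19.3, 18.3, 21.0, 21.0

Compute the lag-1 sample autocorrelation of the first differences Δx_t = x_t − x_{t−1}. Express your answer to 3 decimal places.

-0.567

First differences Δx: 1.6, -1.0, 0.2, -1.2, 1.3, -1.0, 2.7, 0.0
Mean of differences = 0.3250
Numerator Σ(Δx_t−Δx̄)(Δx_{t+1}−Δx̄) = -8.0306
Denominator Σ(Δx_t−Δx̄)² = 14.1750
r_1(Δx) = -8.0306 / 14.1750 = -0.567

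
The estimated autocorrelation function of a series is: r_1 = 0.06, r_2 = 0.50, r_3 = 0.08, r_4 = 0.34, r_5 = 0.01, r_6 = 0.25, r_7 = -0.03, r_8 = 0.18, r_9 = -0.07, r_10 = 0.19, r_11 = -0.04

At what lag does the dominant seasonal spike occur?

2

The largest autocorrelation is r_2 = 0.50, with weaker echoes at lags 4 (0.34), 6 (0.25), 8 (0.18) and 10 (0.19); the remaining lags stay at or below 0.08.
The dominant spike at lag 2 indicates a seasonal period of 2.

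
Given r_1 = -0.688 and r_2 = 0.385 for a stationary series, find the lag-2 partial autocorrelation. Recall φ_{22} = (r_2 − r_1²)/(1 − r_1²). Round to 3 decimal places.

-0.168

φ_{22} = (r_2 − r_1²) / (1 − r_1²)
r_1² = (-0.688)² = 0.473344
Numerator = 0.385 − 0.4733 = -0.0883; denominator = 1 − 0.4733 = 0.5267
φ_{22} = -0.0883 / 0.5267 = -0.168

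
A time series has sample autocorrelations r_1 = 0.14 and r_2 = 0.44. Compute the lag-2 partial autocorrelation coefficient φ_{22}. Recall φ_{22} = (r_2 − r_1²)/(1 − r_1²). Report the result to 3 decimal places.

φ_{22} = (r_2 − r_1²) / (1 − r_1²)
r_1² = (0.14)² = 0.0196
Numerator = 0.44 − 0.0196 = 0.4204; denominator = 1 − 0.0196 = 0.9804
φ_{22} = 0.4204 / 0.9804 = 0.429

0.429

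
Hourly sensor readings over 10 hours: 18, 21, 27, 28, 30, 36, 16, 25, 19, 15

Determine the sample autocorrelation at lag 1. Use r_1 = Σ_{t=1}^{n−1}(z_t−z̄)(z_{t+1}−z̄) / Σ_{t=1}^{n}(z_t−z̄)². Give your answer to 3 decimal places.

0.138

Mean z̄ = (18 + 21 + 27 + 28 + 30 + 36 + 16 + 25 + 19 + 15)/10 = 23.5000
Numerator Σ_{t=1}^{9}(z_t−z̄)(z_{t+1}−z̄) = 57.7500
Denominator Σ(z_t−z̄)² = 418.5000
r_1 = 57.7500 / 418.5000 = 0.138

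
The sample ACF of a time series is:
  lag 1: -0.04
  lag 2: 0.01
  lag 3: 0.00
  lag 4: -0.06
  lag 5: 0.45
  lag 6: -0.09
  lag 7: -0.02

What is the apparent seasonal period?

The largest autocorrelation is r_5 = 0.45; the remaining lags stay at or below 0.01.
The dominant spike at lag 5 indicates a seasonal period of 5.

5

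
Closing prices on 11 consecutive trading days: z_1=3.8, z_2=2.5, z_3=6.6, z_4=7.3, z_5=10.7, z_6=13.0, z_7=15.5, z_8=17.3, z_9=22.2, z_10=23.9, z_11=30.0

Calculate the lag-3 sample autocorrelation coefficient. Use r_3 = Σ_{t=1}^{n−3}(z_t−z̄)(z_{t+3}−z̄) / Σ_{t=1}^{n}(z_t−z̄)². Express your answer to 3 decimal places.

Mean z̄ = (3.8 + 2.5 + 6.6 + 7.3 + 10.7 + 13.0 + 15.5 + 17.3 + 22.2 + 23.9 + 30.0)/11 = 13.8909
Numerator Σ_{t=1}^{8}(z_t−z̄)(z_{t+3}−z̄) = 151.4879
Denominator Σ(z_t−z̄)² = 782.0891
r_3 = 151.4879 / 782.0891 = 0.194

0.194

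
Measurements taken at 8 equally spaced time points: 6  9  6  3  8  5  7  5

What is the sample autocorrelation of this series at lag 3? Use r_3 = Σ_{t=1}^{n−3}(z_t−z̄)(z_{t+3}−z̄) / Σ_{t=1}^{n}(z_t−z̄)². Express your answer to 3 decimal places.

0.043

Mean z̄ = (6 + 9 + 6 + 3 + 8 + 5 + 7 + 5)/8 = 6.1250
Deviations from mean: -0.1250, 2.8750, -0.1250, -3.1250, 1.8750, -1.1250, 0.8750, -1.1250
Σ(z_t−z̄)(z_{t+3}−z̄) = (0.3906) + (5.3906) + (0.1406) + (-2.7344) + (-2.1094) = 1.0781
Denominator Σ(z_t−z̄)² = 24.8750
r_3 = 1.0781 / 24.8750 = 0.043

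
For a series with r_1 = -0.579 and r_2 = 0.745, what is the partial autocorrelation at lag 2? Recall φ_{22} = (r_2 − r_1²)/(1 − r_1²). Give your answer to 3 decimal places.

φ_{22} = (r_2 − r_1²) / (1 − r_1²)
r_1² = (-0.579)² = 0.335241
Numerator = 0.745 − 0.3352 = 0.4098; denominator = 1 − 0.3352 = 0.6648
φ_{22} = 0.4098 / 0.6648 = 0.616

0.616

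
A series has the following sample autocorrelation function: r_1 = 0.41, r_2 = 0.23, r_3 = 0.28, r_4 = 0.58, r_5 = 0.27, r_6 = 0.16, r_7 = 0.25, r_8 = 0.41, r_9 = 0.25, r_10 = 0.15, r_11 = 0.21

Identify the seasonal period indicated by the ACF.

4

The largest autocorrelation is r_4 = 0.58; the remaining lags stay at or below 0.41. The elevated value at lag 1 (0.41), dropping to 0.23 at lag 2, reflects decaying short-term dependence rather than seasonality.
The dominant spike at lag 4 indicates a seasonal period of 4.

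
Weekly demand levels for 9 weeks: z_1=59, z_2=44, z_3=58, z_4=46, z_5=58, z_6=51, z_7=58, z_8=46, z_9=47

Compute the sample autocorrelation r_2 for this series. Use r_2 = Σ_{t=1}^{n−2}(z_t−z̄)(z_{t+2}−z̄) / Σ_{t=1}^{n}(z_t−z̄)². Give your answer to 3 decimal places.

Mean z̄ = (59 + 44 + 58 + 46 + 58 + 51 + 58 + 46 + 47)/9 = 51.8889
Σ(z_t−z̄)(z_{t+2}−z̄) = (43.4568) + (46.4568) + (37.3457) + (5.2346) + (37.3457) + (5.2346) + (-29.8765) = 145.1975
Denominator Σ(z_t−z̄)² = 318.8889
r_2 = 145.1975 / 318.8889 = 0.455

0.455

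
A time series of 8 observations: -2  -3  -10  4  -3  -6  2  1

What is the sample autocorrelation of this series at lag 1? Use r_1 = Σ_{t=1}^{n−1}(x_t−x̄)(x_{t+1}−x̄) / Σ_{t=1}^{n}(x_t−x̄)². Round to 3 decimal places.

Mean x̄ = (-2 − 3 − 10 + 4 − 3 − 6 + 2 + 1)/8 = -2.1250
Σ(x_t−x̄)(x_{t+1}−x̄) = (-0.1094) + (6.8906) + (-48.2344) + (-5.3594) + (3.3906) + (-15.9844) + (12.8906) = -46.5156
Denominator Σ(x_t−x̄)² = 142.8750
r_1 = -46.5156 / 142.8750 = -0.326

-0.326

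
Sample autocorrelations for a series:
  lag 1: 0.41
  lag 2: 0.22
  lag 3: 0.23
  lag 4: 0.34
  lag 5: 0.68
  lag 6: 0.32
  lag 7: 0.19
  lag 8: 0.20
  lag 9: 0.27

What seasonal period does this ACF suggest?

The largest autocorrelation is r_5 = 0.68; the remaining lags stay at or below 0.41. The elevated value at lag 1 (0.41), dropping to 0.22 at lag 2, reflects decaying short-term dependence rather than seasonality.
The dominant spike at lag 5 indicates a seasonal period of 5.

5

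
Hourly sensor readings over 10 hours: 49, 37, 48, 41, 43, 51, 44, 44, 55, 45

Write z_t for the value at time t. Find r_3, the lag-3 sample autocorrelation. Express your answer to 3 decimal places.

0.344

Mean z̄ = (49 + 37 + 48 + 41 + 43 + 51 + 44 + 44 + 55 + 45)/10 = 45.7000
Σ(z_t−z̄)(z_{t+3}−z̄) = (-15.5100) + (23.4900) + (12.1900) + (7.9900) + (4.5900) + (49.2900) + (1.1900) = 83.2300
Denominator Σ(z_t−z̄)² = 242.1000
r_3 = 83.2300 / 242.1000 = 0.344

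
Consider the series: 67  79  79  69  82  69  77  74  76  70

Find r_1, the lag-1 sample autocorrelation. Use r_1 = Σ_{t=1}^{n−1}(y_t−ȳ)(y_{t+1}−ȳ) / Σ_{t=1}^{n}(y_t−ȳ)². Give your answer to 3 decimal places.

-0.582

Mean ȳ = (67 + 79 + 79 + 69 + 82 + 69 + 77 + 74 + 76 + 70)/10 = 74.2000
Numerator Σ_{t=1}^{9}(y_t−ȳ)(y_{t+1}−ȳ) = -140.6400
Denominator Σ(y_t−ȳ)² = 241.6000
r_1 = -140.6400 / 241.6000 = -0.582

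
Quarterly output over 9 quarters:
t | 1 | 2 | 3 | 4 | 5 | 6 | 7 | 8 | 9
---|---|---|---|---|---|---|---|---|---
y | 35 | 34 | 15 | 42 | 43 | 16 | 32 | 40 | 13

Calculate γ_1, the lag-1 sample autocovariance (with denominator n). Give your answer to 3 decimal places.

Mean ȳ = (35 + 34 + 15 + 42 + 43 + 16 + 32 + 40 + 13)/9 = 30.0000
Σ_{t=1}^{8}(y_t−ȳ)(y_{t+1}−ȳ) = -424.0000
γ_1 = -424.0000 / 9 = -47.111

-47.111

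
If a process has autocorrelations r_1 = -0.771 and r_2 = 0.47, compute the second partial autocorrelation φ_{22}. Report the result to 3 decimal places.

-0.307

φ_{22} = (r_2 − r_1²) / (1 − r_1²)
r_1² = (-0.771)² = 0.594441
Numerator = 0.47 − 0.5944 = -0.1244; denominator = 1 − 0.5944 = 0.4056
φ_{22} = -0.1244 / 0.4056 = -0.307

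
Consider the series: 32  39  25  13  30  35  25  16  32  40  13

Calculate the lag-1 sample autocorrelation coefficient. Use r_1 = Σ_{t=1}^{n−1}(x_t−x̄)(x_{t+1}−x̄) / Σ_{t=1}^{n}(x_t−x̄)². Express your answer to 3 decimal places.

-0.129

Mean x̄ = (32 + 39 + 25 + 13 + 30 + 35 + 25 + 16 + 32 + 40 + 13)/11 = 27.2727
Numerator Σ_{t=1}^{10}(x_t−x̄)(x_{t+1}−x̄) = -123.3471
Denominator Σ(x_t−x̄)² = 956.1818
r_1 = -123.3471 / 956.1818 = -0.129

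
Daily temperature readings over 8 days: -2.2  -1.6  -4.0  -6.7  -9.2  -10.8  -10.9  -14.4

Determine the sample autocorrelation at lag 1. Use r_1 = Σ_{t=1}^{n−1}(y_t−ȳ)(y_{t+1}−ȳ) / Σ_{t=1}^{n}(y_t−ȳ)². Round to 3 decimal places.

Mean ȳ = (-2.2 − 1.6 − 4.0 − 6.7 − 9.2 − 10.8 − 10.9 − 14.4)/8 = -7.4750
Deviations from mean: 5.2750, 5.8750, 3.4750, 0.7750, -1.7250, -3.3250, -3.4250, -6.9250
Σ(y_t−ȳ)(y_{t+1}−ȳ) = (30.9906) + (20.4156) + (2.6931) + (-1.3369) + (5.7356) + (11.3881) + (23.7181) = 93.6044
Denominator Σ(y_t−ȳ)² = 148.7350
r_1 = 93.6044 / 148.7350 = 0.629

0.629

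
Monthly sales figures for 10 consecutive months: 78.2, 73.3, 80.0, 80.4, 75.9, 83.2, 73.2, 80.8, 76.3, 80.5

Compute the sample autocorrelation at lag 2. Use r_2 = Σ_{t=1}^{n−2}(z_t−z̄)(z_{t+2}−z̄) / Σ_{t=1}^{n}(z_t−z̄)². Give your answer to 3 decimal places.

0.351

Mean z̄ = (78.2 + 73.3 + 80.0 + 80.4 + 75.9 + 83.2 + 73.2 + 80.8 + 76.3 + 80.5)/10 = 78.1800
Numerator Σ_{t=1}^{8}(z_t−z̄)(z_{t+2}−z̄) = 36.1452
Denominator Σ(z_t−z̄)² = 103.0360
r_2 = 36.1452 / 103.0360 = 0.351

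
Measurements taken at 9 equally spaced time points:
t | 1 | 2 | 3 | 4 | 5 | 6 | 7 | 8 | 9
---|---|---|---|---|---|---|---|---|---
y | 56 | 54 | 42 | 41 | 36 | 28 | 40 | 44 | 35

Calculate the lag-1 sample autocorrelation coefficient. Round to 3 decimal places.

Mean ȳ = (56 + 54 + 42 + 41 + 36 + 28 + 40 + 44 + 35)/9 = 41.7778
Numerator Σ_{t=1}^{8}(y_t−ȳ)(y_{t+1}−ȳ) = 265.9506
Denominator Σ(y_t−ȳ)² = 629.5556
r_1 = 265.9506 / 629.5556 = 0.422

0.422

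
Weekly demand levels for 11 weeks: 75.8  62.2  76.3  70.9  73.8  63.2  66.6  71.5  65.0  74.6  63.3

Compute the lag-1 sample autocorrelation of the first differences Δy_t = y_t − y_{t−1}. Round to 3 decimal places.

-0.640

First differences Δy: -13.6, 14.1, -5.4, 2.9, -10.6, 3.4, 4.9, -6.5, 9.6, -11.3
Mean of differences = -1.2500
Numerator Σ(Δy_t−Δȳ)(Δy_{t+1}−Δȳ) = -522.4725
Denominator Σ(Δy_t−Δȳ)² = 815.7450
r_1(Δy) = -522.4725 / 815.7450 = -0.640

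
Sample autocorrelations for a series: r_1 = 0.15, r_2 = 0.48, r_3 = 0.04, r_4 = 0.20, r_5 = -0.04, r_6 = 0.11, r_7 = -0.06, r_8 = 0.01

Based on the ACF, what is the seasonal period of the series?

The largest autocorrelation is r_2 = 0.48, with a weaker echo at lag 4 (0.20); the remaining lags stay at or below 0.15.
The dominant spike at lag 2 indicates a seasonal period of 2.

2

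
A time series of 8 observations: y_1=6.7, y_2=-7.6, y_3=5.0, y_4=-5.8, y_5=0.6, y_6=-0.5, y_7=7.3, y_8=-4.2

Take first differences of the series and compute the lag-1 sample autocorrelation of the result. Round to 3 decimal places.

-0.673

First differences Δy: -14.3, 12.6, -10.8, 6.4, -1.1, 7.8, -11.5
Mean of differences = -1.5571
Numerator Σ(Δy_t−Δȳ)(Δy_{t+1}−Δȳ) = -469.9233
Denominator Σ(Δy_t−Δȳ)² = 698.1771
r_1(Δy) = -469.9233 / 698.1771 = -0.673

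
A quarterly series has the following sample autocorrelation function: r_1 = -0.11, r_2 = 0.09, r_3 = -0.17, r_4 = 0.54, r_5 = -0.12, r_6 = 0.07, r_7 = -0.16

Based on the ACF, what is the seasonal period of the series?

The largest autocorrelation is r_4 = 0.54; the remaining lags stay at or below 0.09.
The dominant spike at lag 4 indicates a seasonal period of 4.

4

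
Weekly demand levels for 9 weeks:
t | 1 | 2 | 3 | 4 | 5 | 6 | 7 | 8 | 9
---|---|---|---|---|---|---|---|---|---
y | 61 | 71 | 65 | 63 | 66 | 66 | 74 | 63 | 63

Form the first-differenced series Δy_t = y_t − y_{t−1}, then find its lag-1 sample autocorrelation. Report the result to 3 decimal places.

First differences Δy: 10, -6, -2, 3, 0, 8, -11, 0
Mean of differences = 0.2500
Numerator Σ(Δy_t−Δȳ)(Δy_{t+1}−Δȳ) = -140.0625
Denominator Σ(Δy_t−Δȳ)² = 333.5000
r_1(Δy) = -140.0625 / 333.5000 = -0.420

-0.420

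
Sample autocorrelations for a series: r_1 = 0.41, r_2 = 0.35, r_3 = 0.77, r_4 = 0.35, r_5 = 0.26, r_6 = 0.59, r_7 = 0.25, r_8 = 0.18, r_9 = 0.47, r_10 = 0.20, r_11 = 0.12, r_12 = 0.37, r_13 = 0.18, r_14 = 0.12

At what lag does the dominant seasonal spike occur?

3

The largest autocorrelation is r_3 = 0.77, with weaker echoes at lags 6 (0.59) and 9 (0.47); the remaining lags stay at or below 0.41. The elevated value at lag 1 (0.41), dropping to 0.35 at lag 2, reflects decaying short-term dependence rather than seasonality.
The dominant spike at lag 3 indicates a seasonal period of 3.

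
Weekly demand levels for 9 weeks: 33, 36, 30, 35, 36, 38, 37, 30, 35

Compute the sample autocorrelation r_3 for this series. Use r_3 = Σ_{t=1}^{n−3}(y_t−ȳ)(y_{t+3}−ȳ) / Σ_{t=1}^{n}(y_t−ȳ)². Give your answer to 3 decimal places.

Mean ȳ = (33 + 36 + 30 + 35 + 36 + 38 + 37 + 30 + 35)/9 = 34.4444
Numerator Σ_{t=1}^{6}(y_t−ȳ)(y_{t+3}−ȳ) = -17.7037
Denominator Σ(y_t−ȳ)² = 66.2222
r_3 = -17.7037 / 66.2222 = -0.267

-0.267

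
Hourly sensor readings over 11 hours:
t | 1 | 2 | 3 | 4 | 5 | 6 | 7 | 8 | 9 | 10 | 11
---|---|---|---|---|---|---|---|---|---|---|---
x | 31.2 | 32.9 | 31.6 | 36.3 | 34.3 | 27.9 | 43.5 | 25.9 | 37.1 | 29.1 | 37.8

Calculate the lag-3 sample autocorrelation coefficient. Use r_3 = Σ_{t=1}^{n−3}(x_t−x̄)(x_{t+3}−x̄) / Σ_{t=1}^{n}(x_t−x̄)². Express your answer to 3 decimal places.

-0.276

Mean x̄ = (31.2 + 32.9 + 31.6 + 36.3 + 34.3 + 27.9 + 43.5 + 25.9 + 37.1 + 29.1 + 37.8)/11 = 33.4182
Numerator Σ_{t=1}^{8}(x_t−x̄)(x_{t+3}−x̄) = -71.1874
Denominator Σ(x_t−x̄)² = 257.5964
r_3 = -71.1874 / 257.5964 = -0.276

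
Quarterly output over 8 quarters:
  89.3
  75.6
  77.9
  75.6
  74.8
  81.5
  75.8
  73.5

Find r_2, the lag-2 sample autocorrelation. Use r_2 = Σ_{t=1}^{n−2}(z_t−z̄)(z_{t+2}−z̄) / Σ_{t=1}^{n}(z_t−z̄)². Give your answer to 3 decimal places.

-0.065

Mean z̄ = (89.3 + 75.6 + 77.9 + 75.6 + 74.8 + 81.5 + 75.8 + 73.5)/8 = 78.0000
Deviations from mean: 11.3000, -2.4000, -0.1000, -2.4000, -3.2000, 3.5000, -2.2000, -4.5000
Numerator Σ_{t=1}^{6}(z_t−z̄)(z_{t+2}−z̄) = -12.1600
Denominator Σ(z_t−z̄)² = 186.8000
r_2 = -12.1600 / 186.8000 = -0.065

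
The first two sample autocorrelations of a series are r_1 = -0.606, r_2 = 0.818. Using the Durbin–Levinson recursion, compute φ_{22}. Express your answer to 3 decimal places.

φ_{22} = (r_2 − r_1²) / (1 − r_1²)
r_1² = (-0.606)² = 0.367236
Numerator = 0.818 − 0.3672 = 0.4508; denominator = 1 − 0.3672 = 0.6328
φ_{22} = 0.4508 / 0.6328 = 0.712

0.712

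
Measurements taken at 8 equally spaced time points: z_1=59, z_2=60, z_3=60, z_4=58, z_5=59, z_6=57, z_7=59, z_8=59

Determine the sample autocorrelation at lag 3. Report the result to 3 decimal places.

Mean z̄ = (59 + 60 + 60 + 58 + 59 + 57 + 59 + 59)/8 = 58.8750
Deviations from mean: 0.1250, 1.1250, 1.1250, -0.8750, 0.1250, -1.8750, 0.1250, 0.1250
Numerator Σ_{t=1}^{5}(z_t−z̄)(z_{t+3}−z̄) = -2.1719
Denominator Σ(z_t−z̄)² = 6.8750
r_3 = -2.1719 / 6.8750 = -0.316

-0.316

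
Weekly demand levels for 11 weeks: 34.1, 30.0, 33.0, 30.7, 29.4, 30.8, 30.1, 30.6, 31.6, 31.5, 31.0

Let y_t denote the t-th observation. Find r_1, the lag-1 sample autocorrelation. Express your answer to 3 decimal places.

-0.221

Mean ȳ = (34.1 + 30.0 + 33.0 + 30.7 + 29.4 + 30.8 + 30.1 + 30.6 + 31.6 + 31.5 + 31.0)/11 = 31.1636
Numerator Σ_{t=1}^{10}(y_t−ȳ)(y_{t+1}−ȳ) = -4.1140
Denominator Σ(y_t−ȳ)² = 18.5855
r_1 = -4.1140 / 18.5855 = -0.221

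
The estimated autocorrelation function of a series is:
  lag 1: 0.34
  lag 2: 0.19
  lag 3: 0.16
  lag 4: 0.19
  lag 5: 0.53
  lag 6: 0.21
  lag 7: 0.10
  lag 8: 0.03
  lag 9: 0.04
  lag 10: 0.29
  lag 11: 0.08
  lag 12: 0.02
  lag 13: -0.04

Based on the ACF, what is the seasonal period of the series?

5

The largest autocorrelation is r_5 = 0.53; the remaining lags stay at or below 0.34. The elevated value at lag 1 (0.34), dropping to 0.19 at lag 2, reflects decaying short-term dependence rather than seasonality.
The dominant spike at lag 5 indicates a seasonal period of 5.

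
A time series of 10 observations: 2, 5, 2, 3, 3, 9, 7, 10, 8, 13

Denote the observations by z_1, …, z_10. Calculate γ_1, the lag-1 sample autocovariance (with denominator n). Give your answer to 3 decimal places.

Mean z̄ = (2 + 5 + 2 + 3 + 3 + 9 + 7 + 10 + 8 + 13)/10 = 6.2000
Σ_{t=1}^{9}(z_t−z̄)(z_{t+1}−z̄) = 49.1600
γ_1 = 49.1600 / 10 = 4.916

4.916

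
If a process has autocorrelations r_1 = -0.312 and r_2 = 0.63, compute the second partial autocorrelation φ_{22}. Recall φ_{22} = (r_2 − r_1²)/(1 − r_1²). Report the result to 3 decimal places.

φ_{22} = (r_2 − r_1²) / (1 − r_1²)
r_1² = (-0.312)² = 0.097344
Numerator = 0.63 − 0.0973 = 0.5327; denominator = 1 − 0.0973 = 0.9027
φ_{22} = 0.5327 / 0.9027 = 0.590

0.590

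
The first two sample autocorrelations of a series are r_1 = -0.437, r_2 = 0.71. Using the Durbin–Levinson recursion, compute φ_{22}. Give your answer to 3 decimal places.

0.642

φ_{22} = (r_2 − r_1²) / (1 − r_1²)
r_1² = (-0.437)² = 0.190969
Numerator = 0.71 − 0.1910 = 0.5190; denominator = 1 − 0.1910 = 0.8090
φ_{22} = 0.5190 / 0.8090 = 0.642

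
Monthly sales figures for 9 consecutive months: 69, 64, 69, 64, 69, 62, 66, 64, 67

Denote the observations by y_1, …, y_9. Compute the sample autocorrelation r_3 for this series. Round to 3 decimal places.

Mean ȳ = (69 + 64 + 69 + 64 + 69 + 62 + 66 + 64 + 67)/9 = 66.0000
Numerator Σ_{t=1}^{6}(y_t−ȳ)(y_{t+3}−ȳ) = -34.0000
Denominator Σ(y_t−ȳ)² = 56.0000
r_3 = -34.0000 / 56.0000 = -0.607

-0.607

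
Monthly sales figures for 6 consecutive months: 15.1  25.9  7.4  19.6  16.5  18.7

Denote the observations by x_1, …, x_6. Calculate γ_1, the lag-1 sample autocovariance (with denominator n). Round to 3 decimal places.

-21.630

Mean x̄ = (15.1 + 25.9 + 7.4 + 19.6 + 16.5 + 18.7)/6 = 17.2000
Deviations: -2.1000, 8.7000, -9.8000, 2.4000, -0.7000, 1.5000
Σ_{t=1}^{5}(x_t−x̄)(x_{t+1}−x̄) = -129.7800
γ_1 = -129.7800 / 6 = -21.630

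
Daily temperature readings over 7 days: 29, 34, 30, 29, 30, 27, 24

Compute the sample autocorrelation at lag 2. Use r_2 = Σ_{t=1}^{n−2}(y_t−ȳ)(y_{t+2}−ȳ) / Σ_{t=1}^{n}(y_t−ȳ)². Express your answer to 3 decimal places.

Mean ȳ = (29 + 34 + 30 + 29 + 30 + 27 + 24)/7 = 29.0000
Deviations from mean: 0.0000, 5.0000, 1.0000, 0.0000, 1.0000, -2.0000, -5.0000
Σ(y_t−ȳ)(y_{t+2}−ȳ) = (0.0000) + (0.0000) + (1.0000) + (0.0000) + (-5.0000) = -4.0000
Denominator Σ(y_t−ȳ)² = 56.0000
r_2 = -4.0000 / 56.0000 = -0.071

-0.071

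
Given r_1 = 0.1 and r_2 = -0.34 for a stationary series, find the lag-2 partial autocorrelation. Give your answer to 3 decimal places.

-0.354

φ_{22} = (r_2 − r_1²) / (1 − r_1²)
r_1² = (0.1)² = 0.01
Numerator = -0.34 − 0.0100 = -0.3500; denominator = 1 − 0.0100 = 0.9900
φ_{22} = -0.3500 / 0.9900 = -0.354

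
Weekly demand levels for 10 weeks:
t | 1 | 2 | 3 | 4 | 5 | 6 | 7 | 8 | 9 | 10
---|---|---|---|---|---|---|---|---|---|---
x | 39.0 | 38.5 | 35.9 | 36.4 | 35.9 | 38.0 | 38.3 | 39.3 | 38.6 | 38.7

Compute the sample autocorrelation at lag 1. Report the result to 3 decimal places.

0.485

Mean x̄ = (39.0 + 38.5 + 35.9 + 36.4 + 35.9 + 38.0 + 38.3 + 39.3 + 38.6 + 38.7)/10 = 37.8600
Numerator Σ_{t=1}^{9}(x_t−x̄)(x_{t+1}−x̄) = 7.3064
Denominator Σ(x_t−x̄)² = 15.0640
r_1 = 7.3064 / 15.0640 = 0.485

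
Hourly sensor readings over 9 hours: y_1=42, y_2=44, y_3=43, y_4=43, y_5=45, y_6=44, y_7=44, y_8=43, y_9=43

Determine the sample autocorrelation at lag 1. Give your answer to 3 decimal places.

-0.067

Mean ȳ = (42 + 44 + 43 + 43 + 45 + 44 + 44 + 43 + 43)/9 = 43.4444
Numerator Σ_{t=1}^{8}(y_t−ȳ)(y_{t+1}−ȳ) = -0.4198
Denominator Σ(y_t−ȳ)² = 6.2222
r_1 = -0.4198 / 6.2222 = -0.067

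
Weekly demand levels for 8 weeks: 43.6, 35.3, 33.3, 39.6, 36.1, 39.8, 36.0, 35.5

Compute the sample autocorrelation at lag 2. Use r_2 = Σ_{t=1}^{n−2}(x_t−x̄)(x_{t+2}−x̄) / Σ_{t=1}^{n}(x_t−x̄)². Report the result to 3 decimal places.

-0.286

Mean x̄ = (43.6 + 35.3 + 33.3 + 39.6 + 36.1 + 39.8 + 36.0 + 35.5)/8 = 37.4000
Σ(x_t−x̄)(x_{t+2}−x̄) = (-25.4200) + (-4.6200) + (5.3300) + (5.2800) + (1.8200) + (-4.5600) = -22.1700
Denominator Σ(x_t−x̄)² = 77.5200
r_2 = -22.1700 / 77.5200 = -0.286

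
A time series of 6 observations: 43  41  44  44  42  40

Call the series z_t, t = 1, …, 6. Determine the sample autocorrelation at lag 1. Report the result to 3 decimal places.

-0.008

Mean z̄ = (43 + 41 + 44 + 44 + 42 + 40)/6 = 42.3333
Deviations from mean: 0.6667, -1.3333, 1.6667, 1.6667, -0.3333, -2.3333
Numerator Σ_{t=1}^{5}(z_t−z̄)(z_{t+1}−z̄) = -0.1111
Denominator Σ(z_t−z̄)² = 13.3333
r_1 = -0.1111 / 13.3333 = -0.008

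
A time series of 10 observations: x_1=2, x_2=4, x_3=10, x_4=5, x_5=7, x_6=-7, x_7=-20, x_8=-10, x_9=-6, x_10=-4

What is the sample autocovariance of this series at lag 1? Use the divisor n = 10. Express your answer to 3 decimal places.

Mean x̄ = (2 + 4 + 10 + 5 + 7 − 7 − 20 − 10 − 6 − 4)/10 = -1.9000
Σ_{t=1}^{9}(x_t−x̄)(x_{t+1}−x̄) = 472.0900
γ_1 = 472.0900 / 10 = 47.209

47.209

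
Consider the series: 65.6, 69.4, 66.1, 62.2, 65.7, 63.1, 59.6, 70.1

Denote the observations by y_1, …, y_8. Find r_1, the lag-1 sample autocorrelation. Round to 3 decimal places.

Mean ȳ = (65.6 + 69.4 + 66.1 + 62.2 + 65.7 + 63.1 + 59.6 + 70.1)/8 = 65.2250
Σ(y_t−ȳ)(y_{t+1}−ȳ) = (1.5656) + (3.6531) + (-2.6469) + (-1.4369) + (-1.0094) + (11.9531) + (-27.4219) = -15.3431
Denominator Σ(y_t−ȳ)² = 87.6350
r_1 = -15.3431 / 87.6350 = -0.175

-0.175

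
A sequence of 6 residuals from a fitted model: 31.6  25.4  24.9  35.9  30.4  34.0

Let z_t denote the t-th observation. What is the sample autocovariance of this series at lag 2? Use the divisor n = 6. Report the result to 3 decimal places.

-2.384

Mean z̄ = (31.6 + 25.4 + 24.9 + 35.9 + 30.4 + 34.0)/6 = 30.3667
Deviations: 1.2333, -4.9667, -5.4667, 5.5333, 0.0333, 3.6333
Σ_{t=1}^{4}(z_t−z̄)(z_{t+2}−z̄) = -14.3022
γ_2 = -14.3022 / 6 = -2.384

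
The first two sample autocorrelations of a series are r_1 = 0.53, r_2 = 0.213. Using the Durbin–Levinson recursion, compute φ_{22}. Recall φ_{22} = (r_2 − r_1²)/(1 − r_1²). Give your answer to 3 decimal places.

-0.094

φ_{22} = (r_2 − r_1²) / (1 − r_1²)
r_1² = (0.53)² = 0.2809
Numerator = 0.213 − 0.2809 = -0.0679; denominator = 1 − 0.2809 = 0.7191
φ_{22} = -0.0679 / 0.7191 = -0.094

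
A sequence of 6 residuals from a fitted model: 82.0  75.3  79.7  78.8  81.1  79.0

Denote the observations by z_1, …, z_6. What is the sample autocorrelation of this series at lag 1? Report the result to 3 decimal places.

Mean z̄ = (82.0 + 75.3 + 79.7 + 78.8 + 81.1 + 79.0)/6 = 79.3167
Deviations from mean: 2.6833, -4.0167, 0.3833, -0.5167, 1.7833, -0.3167
Σ(z_t−z̄)(z_{t+1}−z̄) = (-10.7781) + (-1.5397) + (-0.1981) + (-0.9214) + (-0.5647) = -14.0019
Denominator Σ(z_t−z̄)² = 27.0283
r_1 = -14.0019 / 27.0283 = -0.518

-0.518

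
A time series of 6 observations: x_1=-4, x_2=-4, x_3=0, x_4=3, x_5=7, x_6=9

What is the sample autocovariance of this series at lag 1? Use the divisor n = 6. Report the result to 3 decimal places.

14.273

Mean x̄ = (-4 − 4 + 0 + 3 + 7 + 9)/6 = 1.8333
Σ_{t=1}^{5}(x_t−x̄)(x_{t+1}−x̄) = 85.6389
γ_1 = 85.6389 / 6 = 14.273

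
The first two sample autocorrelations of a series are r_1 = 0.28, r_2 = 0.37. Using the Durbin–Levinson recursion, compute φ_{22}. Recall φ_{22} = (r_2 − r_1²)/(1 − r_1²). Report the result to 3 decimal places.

0.316

φ_{22} = (r_2 − r_1²) / (1 − r_1²)
r_1² = (0.28)² = 0.0784
Numerator = 0.37 − 0.0784 = 0.2916; denominator = 1 − 0.0784 = 0.9216
φ_{22} = 0.2916 / 0.9216 = 0.316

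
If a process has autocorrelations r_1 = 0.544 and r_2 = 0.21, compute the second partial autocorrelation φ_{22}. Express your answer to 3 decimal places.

φ_{22} = (r_2 − r_1²) / (1 − r_1²)
r_1² = (0.544)² = 0.295936
Numerator = 0.21 − 0.2959 = -0.0859; denominator = 1 − 0.2959 = 0.7041
φ_{22} = -0.0859 / 0.7041 = -0.122

-0.122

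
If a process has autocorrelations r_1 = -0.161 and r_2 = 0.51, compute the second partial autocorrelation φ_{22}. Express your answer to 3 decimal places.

φ_{22} = (r_2 − r_1²) / (1 − r_1²)
r_1² = (-0.161)² = 0.025921
Numerator = 0.51 − 0.0259 = 0.4841; denominator = 1 − 0.0259 = 0.9741
φ_{22} = 0.4841 / 0.9741 = 0.497

0.497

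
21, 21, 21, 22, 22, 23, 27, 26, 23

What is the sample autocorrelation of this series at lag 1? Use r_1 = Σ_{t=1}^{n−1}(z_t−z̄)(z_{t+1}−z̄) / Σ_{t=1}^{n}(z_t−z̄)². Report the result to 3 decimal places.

0.594

Mean z̄ = (21 + 21 + 21 + 22 + 22 + 23 + 27 + 26 + 23)/9 = 22.8889
Numerator Σ_{t=1}^{8}(z_t−z̄)(z_{t+1}−z̄) = 23.0988
Denominator Σ(z_t−z̄)² = 38.8889
r_1 = 23.0988 / 38.8889 = 0.594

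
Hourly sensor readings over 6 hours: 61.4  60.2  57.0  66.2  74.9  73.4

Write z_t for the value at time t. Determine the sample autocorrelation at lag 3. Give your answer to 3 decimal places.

-0.446

Mean z̄ = (61.4 + 60.2 + 57.0 + 66.2 + 74.9 + 73.4)/6 = 65.5167
Deviations from mean: -4.1167, -5.3167, -8.5167, 0.6833, 9.3833, 7.8833
Numerator Σ_{t=1}^{3}(z_t−z̄)(z_{t+3}−z̄) = -119.8408
Denominator Σ(z_t−z̄)² = 268.4083
r_3 = -119.8408 / 268.4083 = -0.446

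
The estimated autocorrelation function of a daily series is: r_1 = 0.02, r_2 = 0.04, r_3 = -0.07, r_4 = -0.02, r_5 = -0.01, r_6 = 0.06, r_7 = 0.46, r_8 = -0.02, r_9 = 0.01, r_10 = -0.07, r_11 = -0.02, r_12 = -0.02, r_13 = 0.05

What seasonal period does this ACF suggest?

The largest autocorrelation is r_7 = 0.46; the remaining lags stay at or below 0.06.
The dominant spike at lag 7 indicates a seasonal period of 7.

7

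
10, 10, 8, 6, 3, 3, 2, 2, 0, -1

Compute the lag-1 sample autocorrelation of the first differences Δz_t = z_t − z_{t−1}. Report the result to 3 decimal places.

First differences Δz: 0, -2, -2, -3, 0, -1, 0, -2, -1
Mean of differences = -1.2222
Numerator Σ(Δz_t−Δz̄)(Δz_{t+1}−Δz̄) = -1.7160
Denominator Σ(Δz_t−Δz̄)² = 9.5556
r_1(Δz) = -1.7160 / 9.5556 = -0.180

-0.180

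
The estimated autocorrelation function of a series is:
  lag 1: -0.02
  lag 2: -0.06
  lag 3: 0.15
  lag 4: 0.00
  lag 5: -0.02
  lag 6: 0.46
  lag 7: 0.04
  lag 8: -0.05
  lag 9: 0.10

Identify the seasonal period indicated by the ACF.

6

The largest autocorrelation is r_6 = 0.46; the remaining lags stay at or below 0.15.
The dominant spike at lag 6 indicates a seasonal period of 6.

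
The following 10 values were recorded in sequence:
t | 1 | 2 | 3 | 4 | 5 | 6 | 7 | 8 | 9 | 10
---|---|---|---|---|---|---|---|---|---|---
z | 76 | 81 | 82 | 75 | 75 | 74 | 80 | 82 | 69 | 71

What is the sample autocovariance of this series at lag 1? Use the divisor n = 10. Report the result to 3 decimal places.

Mean z̄ = (76 + 81 + 82 + 75 + 75 + 74 + 80 + 82 + 69 + 71)/10 = 76.5000
Σ_{t=1}^{9}(z_t−z̄)(z_{t+1}−z̄) = 30.7500
γ_1 = 30.7500 / 10 = 3.075

3.075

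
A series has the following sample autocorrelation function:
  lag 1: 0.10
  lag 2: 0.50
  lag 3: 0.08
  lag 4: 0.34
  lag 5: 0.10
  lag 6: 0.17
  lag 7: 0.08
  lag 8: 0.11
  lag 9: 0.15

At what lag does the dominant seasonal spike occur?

2

The largest autocorrelation is r_2 = 0.50, with weaker echoes at lags 4 (0.34) and 6 (0.17); the remaining lags stay at or below 0.15.
The dominant spike at lag 2 indicates a seasonal period of 2.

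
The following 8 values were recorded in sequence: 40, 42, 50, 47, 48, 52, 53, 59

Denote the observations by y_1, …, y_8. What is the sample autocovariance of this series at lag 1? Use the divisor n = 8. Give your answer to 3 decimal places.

13.092

Mean ȳ = (40 + 42 + 50 + 47 + 48 + 52 + 53 + 59)/8 = 48.8750
Σ_{t=1}^{7}(y_t−ȳ)(y_{t+1}−ȳ) = 104.7344
γ_1 = 104.7344 / 8 = 13.092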